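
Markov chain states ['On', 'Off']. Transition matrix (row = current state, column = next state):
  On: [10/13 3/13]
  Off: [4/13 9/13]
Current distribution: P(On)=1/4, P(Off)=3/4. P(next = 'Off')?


P(next=Off) = Σᵢ P(now=i)×P(i→Off)
= 1/4×3/13 + 3/4×9/13
= 3/52 + 27/52 = 15/26

P = 15/26 ≈ 0.5769


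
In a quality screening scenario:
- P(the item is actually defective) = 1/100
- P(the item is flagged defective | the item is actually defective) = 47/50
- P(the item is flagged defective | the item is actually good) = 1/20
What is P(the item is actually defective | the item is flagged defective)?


Using Bayes' theorem:
P(A|B) = P(B|A)·P(A) / P(B)

P(the item is flagged defective) = 47/50 × 1/100 + 1/20 × 99/100
= 47/5000 + 99/2000 = 589/10000

P(the item is actually defective|the item is flagged defective) = (47/5000) / (589/10000) = 94/589

P(the item is actually defective|the item is flagged defective) = 94/589 ≈ 15.96%


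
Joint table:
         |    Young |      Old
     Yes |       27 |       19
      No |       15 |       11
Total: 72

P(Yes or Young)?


P(Yes∨Young) = P(Yes) + P(Young) - P(Yes∧Young)
= (46 + 42 - 27)/72 = 61/72

P = 61/72 ≈ 84.72%


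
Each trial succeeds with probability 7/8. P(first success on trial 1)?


Geometric: P(X=1) = (1-p)^(k-1)×p = (1/8)^0×7/8 = 7/8

P(X=1) = 7/8 ≈ 87.50%


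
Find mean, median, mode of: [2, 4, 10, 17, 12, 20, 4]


Sorted: [2, 4, 4, 10, 12, 17, 20]
Mean = 69/7
Median = 10
Freq: {2: 1, 4: 2, 10: 1, 17: 1, 12: 1, 20: 1}
Mode: [4]

Mean=69/7, Median=10, Mode=4


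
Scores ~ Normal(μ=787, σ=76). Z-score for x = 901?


z = (x - μ)/σ = (901 - 787)/76 = 1.5

z = 1.5


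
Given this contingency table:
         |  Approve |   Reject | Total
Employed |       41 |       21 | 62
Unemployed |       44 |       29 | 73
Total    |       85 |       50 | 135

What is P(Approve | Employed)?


P(Approve | Employed) = 41/(41+21) = 41/62

P(Approve|Employed) = 41/62 ≈ 66.13%


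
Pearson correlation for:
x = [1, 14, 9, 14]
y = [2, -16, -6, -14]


n=4, Σx=38, Σy=-34, Σxy=-472, Σx²=474, Σy²=492
r = (4×(-472) - 38×(-34))/√((4×474 - 38²)(4×492 - (-34)²))
= -596/√(452×812) = -596/√367024 ≈ -596/605.8251 ≈ -0.9838

r ≈ -0.9838


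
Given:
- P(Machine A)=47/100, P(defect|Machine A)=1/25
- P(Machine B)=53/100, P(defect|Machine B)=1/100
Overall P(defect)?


P(B) = Σ P(B|Aᵢ)×P(Aᵢ)
  1/25×47/100 = 47/2500
  1/100×53/100 = 53/10000
Sum = 241/10000

P(defect) = 241/10000 ≈ 2.41%


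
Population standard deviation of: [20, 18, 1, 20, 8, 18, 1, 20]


Mean = 106/8 = 53/4
  (20-53/4)²=729/16
  (18-53/4)²=361/16
  (1-53/4)²=2401/16
  (20-53/4)²=729/16
  (8-53/4)²=441/16
  (18-53/4)²=361/16
  (1-53/4)²=2401/16
  (20-53/4)²=729/16
Σ(x-μ)² = 1019/2
σ² = (1019/2)/8 = 1019/16

σ = √(1019/16) ≈ 7.9804


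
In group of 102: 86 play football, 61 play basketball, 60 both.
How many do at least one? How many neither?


|A∪B| = 86+61-60 = 87
Neither = 102-87 = 15

At least one: 87; Neither: 15


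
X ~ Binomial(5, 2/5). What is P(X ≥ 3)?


P(X ≥ 3) = Σ P(X=i) for i=3..5
P(X=3) = 144/625
P(X=4) = 48/625
P(X=5) = 32/3125
Sum = 992/3125

P(X ≥ 3) = 992/3125 ≈ 31.74%


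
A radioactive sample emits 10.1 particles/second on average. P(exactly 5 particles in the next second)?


Poisson(λ=10.1): P(X=5) = e^(-λ)×λ^k/k!
= e^(-10.1) × 10.1^5 / 5!
≈ 4.107955523e-05 × 105101.00501 / 120 ≈ 0.035979

P(X=5) ≈ 0.035979 ≈ 3.60%


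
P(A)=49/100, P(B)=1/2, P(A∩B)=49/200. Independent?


P(A)×P(B) = 49/200
P(A∩B) = 49/200
Equal ✓ → Independent

Yes, independent


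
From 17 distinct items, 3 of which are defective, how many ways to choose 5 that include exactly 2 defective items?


Choose 2 of the 3 defective items and 3 of the other 14 items:
C(3,2)×C(14,3) = 3×364 = 1092

1092


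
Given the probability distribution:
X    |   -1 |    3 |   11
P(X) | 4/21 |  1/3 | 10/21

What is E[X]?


E[X] = Σ x·P(X=x)
= (-1)×(4/21) + (3)×(1/3) + (11)×(10/21)
= 127/21

E[X] = 127/21


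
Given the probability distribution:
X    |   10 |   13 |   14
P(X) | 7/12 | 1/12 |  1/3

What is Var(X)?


E[X] = 139/12
E[X²] = 551/4
Var(X) = E[X²] - (E[X])² = 551/4 - 19321/144 = 515/144

Var(X) = 515/144 ≈ 3.5764


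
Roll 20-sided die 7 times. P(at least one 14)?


P(no 14)^7 = (19/20)^7 = 893871739/1280000000
P(≥1) = 1 - 893871739/1280000000 = 386128261/1280000000

P = 386128261/1280000000 ≈ 30.17%


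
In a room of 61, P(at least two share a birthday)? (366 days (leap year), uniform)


P(all different) = Π(366-i)/366 for i=0..60
= 0.004988
P(match) = 1 - 0.004988 = 0.995012

P ≈ 0.9950 ≈ 99.50%


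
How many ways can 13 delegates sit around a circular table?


Circular arrangements of 13 distinct objects: fix one position to break rotational symmetry.
(n-1)! = 12! = 479001600

479001600


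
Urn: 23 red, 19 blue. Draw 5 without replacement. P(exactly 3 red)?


Hypergeometric: C(23,3)×C(19,2)/C(42,5)
= 1771×171/850668 = 759/2132

P(X=3) = 759/2132 ≈ 35.60%


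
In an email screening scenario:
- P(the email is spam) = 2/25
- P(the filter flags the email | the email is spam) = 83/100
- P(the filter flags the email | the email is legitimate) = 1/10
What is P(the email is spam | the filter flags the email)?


Using Bayes' theorem:
P(A|B) = P(B|A)·P(A) / P(B)

P(the filter flags the email) = 83/100 × 2/25 + 1/10 × 23/25
= 83/1250 + 23/250 = 99/625

P(the email is spam|the filter flags the email) = (83/1250) / (99/625) = 83/198

P(the email is spam|the filter flags the email) = 83/198 ≈ 41.92%


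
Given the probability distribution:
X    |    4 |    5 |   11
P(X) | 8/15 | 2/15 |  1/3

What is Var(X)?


E[X] = 97/15
E[X²] = 261/5
Var(X) = E[X²] - (E[X])² = 261/5 - 9409/225 = 2336/225

Var(X) = 2336/225 ≈ 10.3822


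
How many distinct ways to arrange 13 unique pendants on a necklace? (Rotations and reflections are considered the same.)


Free circular arrangements: rotations and reflections both identified.
(n-1)!/2 = 12!/2 = 479001600/2 = 239500800

239500800


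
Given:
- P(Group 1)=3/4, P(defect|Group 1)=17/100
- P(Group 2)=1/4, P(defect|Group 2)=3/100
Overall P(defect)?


P(B) = Σ P(B|Aᵢ)×P(Aᵢ)
  17/100×3/4 = 51/400
  3/100×1/4 = 3/400
Sum = 27/200

P(defect) = 27/200 ≈ 13.50%


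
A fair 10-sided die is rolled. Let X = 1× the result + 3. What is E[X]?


E[die] = (1+10)/2 = 11/2
E[X] = 1×11/2 + 3 = 17/2

E[X] = 17/2


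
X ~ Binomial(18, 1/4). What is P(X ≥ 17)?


P(X ≥ 17) = Σ P(X=i) for i=17..18
P(X=17) = 27/34359738368
P(X=18) = 1/68719476736
Sum = 55/68719476736

P(X ≥ 17) = 55/68719476736 ≈ 0.00%


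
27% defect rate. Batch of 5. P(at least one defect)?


P(all good) = (73/100)^5 = 2073071593/10000000000
P(≥1 defect) = 7926928407/10000000000

P = 7926928407/10000000000 ≈ 79.27%


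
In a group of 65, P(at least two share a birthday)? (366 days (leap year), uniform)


P(all different) = Π(366-i)/366 for i=0..64
= 0.002358
P(match) = 1 - 0.002358 = 0.997642

P ≈ 0.9976 ≈ 99.76%


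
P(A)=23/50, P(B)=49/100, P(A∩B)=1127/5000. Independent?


P(A)×P(B) = 1127/5000
P(A∩B) = 1127/5000
Equal ✓ → Independent

Yes, independent


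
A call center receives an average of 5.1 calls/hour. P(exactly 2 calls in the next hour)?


Poisson(λ=5.1): P(X=2) = e^(-λ)×λ^k/k!
= e^(-5.1) × 5.1^2 / 2!
≈ 0.006096746566 × 26.01 / 2 ≈ 0.079288

P(X=2) ≈ 0.079288 ≈ 7.93%


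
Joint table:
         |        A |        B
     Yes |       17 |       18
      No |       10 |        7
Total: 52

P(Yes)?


P(Yes) = (17+18)/52 = 35/52

P(Yes) = 35/52 ≈ 67.31%


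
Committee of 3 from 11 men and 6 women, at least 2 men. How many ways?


Count by #men:
  2M,1W: C(11,2)×C(6,1)=330
  3M,0W: C(11,3)×C(6,0)=165
Total = 495

495


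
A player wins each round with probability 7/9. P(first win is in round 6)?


Geometric: P(X=6) = (1-p)^(k-1)×p = (2/9)^5×7/9 = 224/531441

P(X=6) = 224/531441 ≈ 0.04%


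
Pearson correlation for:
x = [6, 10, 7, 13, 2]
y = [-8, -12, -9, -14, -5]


n=5, Σx=38, Σy=-48, Σxy=-423, Σx²=358, Σy²=510
r = (5×(-423) - 38×(-48))/√((5×358 - 38²)(5×510 - (-48)²))
= -291/√(346×246) = -291/√85116 ≈ -291/291.7465 ≈ -0.9974

r ≈ -0.9974


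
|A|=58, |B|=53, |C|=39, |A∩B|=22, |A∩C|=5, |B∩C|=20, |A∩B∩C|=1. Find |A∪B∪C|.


|A∪B∪C| = 58+53+39-22-5-20+1 = 104

|A∪B∪C| = 104


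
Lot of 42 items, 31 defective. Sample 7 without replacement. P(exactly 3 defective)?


Hypergeometric: C(31,3)×C(11,4)/C(42,7)
= 4495×330/26978328 = 247225/4496388

P(X=3) = 247225/4496388 ≈ 5.50%


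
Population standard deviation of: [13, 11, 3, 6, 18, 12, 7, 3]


Mean = 73/8
  (13-73/8)²=961/64
  (11-73/8)²=225/64
  (3-73/8)²=2401/64
  (6-73/8)²=625/64
  (18-73/8)²=5041/64
  (12-73/8)²=529/64
  (7-73/8)²=289/64
  (3-73/8)²=2401/64
Σ(x-μ)² = 1559/8
σ² = (1559/8)/8 = 1559/64

σ = √(1559/64) ≈ 4.9355


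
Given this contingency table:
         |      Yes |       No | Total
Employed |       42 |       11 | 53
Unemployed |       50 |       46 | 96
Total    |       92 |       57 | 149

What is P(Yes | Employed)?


P(Yes | Employed) = 42/(42+11) = 42/53

P(Yes|Employed) = 42/53 ≈ 79.25%


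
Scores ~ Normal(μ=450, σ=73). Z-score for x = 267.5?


z = (x - μ)/σ = (267.5 - 450)/73 = -2.5

z = -2.5


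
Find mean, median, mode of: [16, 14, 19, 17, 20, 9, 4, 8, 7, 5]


Sorted: [4, 5, 7, 8, 9, 14, 16, 17, 19, 20]
Mean = 119/10
Median = 23/2
Freq: {16: 1, 14: 1, 19: 1, 17: 1, 20: 1, 9: 1, 4: 1, 8: 1, 7: 1, 5: 1}
Mode: No mode

Mean=119/10, Median=23/2, Mode=No mode


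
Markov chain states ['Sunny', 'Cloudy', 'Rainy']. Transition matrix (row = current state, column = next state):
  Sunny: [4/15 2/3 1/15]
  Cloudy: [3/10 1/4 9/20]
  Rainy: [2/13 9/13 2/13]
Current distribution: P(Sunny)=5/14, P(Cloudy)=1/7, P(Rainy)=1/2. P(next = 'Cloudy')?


P(next=Cloudy) = Σᵢ P(now=i)×P(i→Cloudy)
= 5/14×2/3 + 1/7×1/4 + 1/2×9/13
= 5/21 + 1/28 + 9/26 = 677/1092

P = 677/1092 ≈ 0.6200


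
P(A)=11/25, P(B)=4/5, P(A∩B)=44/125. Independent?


P(A)×P(B) = 44/125
P(A∩B) = 44/125
Equal ✓ → Independent

Yes, independent


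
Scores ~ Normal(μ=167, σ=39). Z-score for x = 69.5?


z = (x - μ)/σ = (69.5 - 167)/39 = -2.5

z = -2.5


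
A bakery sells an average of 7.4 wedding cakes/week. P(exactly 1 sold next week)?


Poisson(λ=7.4): P(X=1) = e^(-λ)×λ^k/k!
= e^(-7.4) × 7.4^1 / 1!
≈ 0.0006112527611 × 7.4 / 1 ≈ 0.004523

P(X=1) ≈ 0.004523 ≈ 0.45%


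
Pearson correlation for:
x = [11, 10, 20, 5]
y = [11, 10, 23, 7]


n=4, Σx=46, Σy=51, Σxy=716, Σx²=646, Σy²=799
r = (4×716 - 46×51)/√((4×646 - 46²)(4×799 - 51²))
= 518/√(468×595) = 518/√278460 ≈ 518/527.6931 ≈ 0.9816

r ≈ 0.9816


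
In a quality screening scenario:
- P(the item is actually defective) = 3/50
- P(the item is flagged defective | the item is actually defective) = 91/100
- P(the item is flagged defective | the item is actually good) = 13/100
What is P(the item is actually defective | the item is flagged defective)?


Using Bayes' theorem:
P(A|B) = P(B|A)·P(A) / P(B)

P(the item is flagged defective) = 91/100 × 3/50 + 13/100 × 47/50
= 273/5000 + 611/5000 = 221/1250

P(the item is actually defective|the item is flagged defective) = (273/5000) / (221/1250) = 21/68

P(the item is actually defective|the item is flagged defective) = 21/68 ≈ 30.88%


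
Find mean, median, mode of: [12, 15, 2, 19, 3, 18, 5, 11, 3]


Sorted: [2, 3, 3, 5, 11, 12, 15, 18, 19]
Mean = 88/9
Median = 11
Freq: {12: 1, 15: 1, 2: 1, 19: 1, 3: 2, 18: 1, 5: 1, 11: 1}
Mode: [3]

Mean=88/9, Median=11, Mode=3


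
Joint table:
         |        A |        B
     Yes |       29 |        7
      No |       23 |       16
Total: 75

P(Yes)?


P(Yes) = (29+7)/75 = 36/75 = 12/25

P(Yes) = 12/25 ≈ 48.00%


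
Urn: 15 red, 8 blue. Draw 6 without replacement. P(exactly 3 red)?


Hypergeometric: C(15,3)×C(8,3)/C(23,6)
= 455×56/100947 = 3640/14421

P(X=3) = 3640/14421 ≈ 25.24%


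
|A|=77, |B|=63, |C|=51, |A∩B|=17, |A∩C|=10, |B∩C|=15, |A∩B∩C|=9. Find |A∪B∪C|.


|A∪B∪C| = 77+63+51-17-10-15+9 = 158

|A∪B∪C| = 158


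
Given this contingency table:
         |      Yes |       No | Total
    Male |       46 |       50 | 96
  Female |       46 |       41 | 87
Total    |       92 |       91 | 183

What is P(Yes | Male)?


P(Yes | Male) = 46/(46+50) = 46/96 = 23/48

P(Yes|Male) = 23/48 ≈ 47.92%


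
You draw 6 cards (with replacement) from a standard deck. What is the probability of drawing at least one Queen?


P(not a Queen) = 48/52 = 12/13
P(none in 6 draws) = (12/13)^6 = 2985984/4826809
P(≥1 Queen) = 1 - 2985984/4826809 = 1840825/4826809

P = 1840825/4826809 ≈ 38.14%


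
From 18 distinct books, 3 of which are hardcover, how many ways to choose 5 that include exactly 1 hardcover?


Choose 1 of the 3 hardcovers and 4 of the other 15 books:
C(3,1)×C(15,4) = 3×1365 = 4095

4095


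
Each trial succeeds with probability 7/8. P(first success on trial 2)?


Geometric: P(X=2) = (1-p)^(k-1)×p = (1/8)^1×7/8 = 7/64

P(X=2) = 7/64 ≈ 10.94%


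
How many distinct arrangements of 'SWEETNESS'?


Letters: 9, freq: {'S': 3, 'W': 1, 'E': 3, 'T': 1, 'N': 1}
9!/(3!×1!×3!×1!×1!) = 362880/36 = 10080

10080


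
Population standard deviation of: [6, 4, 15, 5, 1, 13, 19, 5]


Mean = 68/8 = 17/2
  (6-17/2)²=25/4
  (4-17/2)²=81/4
  (15-17/2)²=169/4
  (5-17/2)²=49/4
  (1-17/2)²=225/4
  (13-17/2)²=81/4
  (19-17/2)²=441/4
  (5-17/2)²=49/4
Σ(x-μ)² = 280
σ² = 280/8 = 35

σ = √(35) ≈ 5.9161


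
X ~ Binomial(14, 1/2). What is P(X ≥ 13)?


P(X ≥ 13) = Σ P(X=i) for i=13..14
P(X=13) = 7/8192
P(X=14) = 1/16384
Sum = 15/16384

P(X ≥ 13) = 15/16384 ≈ 0.09%


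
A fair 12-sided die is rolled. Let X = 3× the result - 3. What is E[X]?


E[die] = (1+12)/2 = 13/2
E[X] = 3×13/2 - 3 = 33/2

E[X] = 33/2


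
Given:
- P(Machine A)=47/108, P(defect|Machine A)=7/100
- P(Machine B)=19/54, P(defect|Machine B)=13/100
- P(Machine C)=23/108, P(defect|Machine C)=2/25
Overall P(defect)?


P(B) = Σ P(B|Aᵢ)×P(Aᵢ)
  7/100×47/108 = 329/10800
  13/100×19/54 = 247/5400
  2/25×23/108 = 23/1350
Sum = 1007/10800

P(defect) = 1007/10800 ≈ 9.32%


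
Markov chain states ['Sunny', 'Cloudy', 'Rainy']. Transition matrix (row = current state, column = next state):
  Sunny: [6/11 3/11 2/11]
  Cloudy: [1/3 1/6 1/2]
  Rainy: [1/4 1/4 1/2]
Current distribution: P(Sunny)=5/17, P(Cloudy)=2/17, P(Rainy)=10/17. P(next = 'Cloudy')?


P(next=Cloudy) = Σᵢ P(now=i)×P(i→Cloudy)
= 5/17×3/11 + 2/17×1/6 + 10/17×1/4
= 15/187 + 1/51 + 5/34 = 277/1122

P = 277/1122 ≈ 0.2469


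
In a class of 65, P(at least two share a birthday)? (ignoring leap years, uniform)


P(all different) = Π(365-i)/365 for i=0..64
= 0.002317
P(match) = 1 - 0.002317 = 0.997683

P ≈ 0.9977 ≈ 99.77%


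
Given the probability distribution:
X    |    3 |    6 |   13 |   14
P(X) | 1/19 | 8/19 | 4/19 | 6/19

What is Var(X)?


E[X] = 187/19
E[X²] = 2149/19
Var(X) = E[X²] - (E[X])² = 2149/19 - 34969/361 = 5862/361

Var(X) = 5862/361 ≈ 16.2382


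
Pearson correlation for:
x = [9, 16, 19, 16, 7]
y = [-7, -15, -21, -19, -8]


n=5, Σx=67, Σy=-70, Σxy=-1062, Σx²=1003, Σy²=1140
r = (5×(-1062) - 67×(-70))/√((5×1003 - 67²)(5×1140 - (-70)²))
= -620/√(526×800) = -620/√420800 ≈ -620/648.6910 ≈ -0.9558

r ≈ -0.9558


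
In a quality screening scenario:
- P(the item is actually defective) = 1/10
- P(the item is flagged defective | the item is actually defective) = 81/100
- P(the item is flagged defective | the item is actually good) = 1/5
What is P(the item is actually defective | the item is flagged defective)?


Using Bayes' theorem:
P(A|B) = P(B|A)·P(A) / P(B)

P(the item is flagged defective) = 81/100 × 1/10 + 1/5 × 9/10
= 81/1000 + 9/50 = 261/1000

P(the item is actually defective|the item is flagged defective) = (81/1000) / (261/1000) = 9/29

P(the item is actually defective|the item is flagged defective) = 9/29 ≈ 31.03%


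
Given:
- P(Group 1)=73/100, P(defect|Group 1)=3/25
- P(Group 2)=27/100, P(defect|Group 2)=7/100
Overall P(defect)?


P(B) = Σ P(B|Aᵢ)×P(Aᵢ)
  3/25×73/100 = 219/2500
  7/100×27/100 = 189/10000
Sum = 213/2000

P(defect) = 213/2000 ≈ 10.65%


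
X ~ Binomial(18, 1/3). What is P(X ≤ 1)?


P(X ≤ 1) = Σ P(X=i) for i=0..1
P(X=0) = 262144/387420489
P(X=1) = 262144/43046721
Sum = 2621440/387420489

P(X ≤ 1) = 2621440/387420489 ≈ 0.68%


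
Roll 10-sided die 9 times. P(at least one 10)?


P(no 10)^9 = (9/10)^9 = 387420489/1000000000
P(≥1) = 1 - 387420489/1000000000 = 612579511/1000000000

P = 612579511/1000000000 ≈ 61.26%


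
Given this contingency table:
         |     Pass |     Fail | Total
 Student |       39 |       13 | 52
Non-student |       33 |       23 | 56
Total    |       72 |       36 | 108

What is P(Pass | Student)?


P(Pass | Student) = 39/(39+13) = 39/52 = 3/4

P(Pass|Student) = 3/4 ≈ 75.00%


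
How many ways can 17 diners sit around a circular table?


Circular arrangements of 17 distinct objects: fix one position to break rotational symmetry.
(n-1)! = 16! = 20922789888000

20922789888000


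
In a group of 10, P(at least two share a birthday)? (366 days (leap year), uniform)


P(all different) = Π(366-i)/366 for i=0..9
= 0.883355
P(match) = 1 - 0.883355 = 0.116645

P ≈ 0.1166 ≈ 11.66%


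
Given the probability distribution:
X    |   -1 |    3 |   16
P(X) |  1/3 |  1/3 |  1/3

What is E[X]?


E[X] = Σ x·P(X=x)
= (-1)×(1/3) + (3)×(1/3) + (16)×(1/3)
= 6

E[X] = 6


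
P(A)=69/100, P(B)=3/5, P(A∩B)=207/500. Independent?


P(A)×P(B) = 207/500
P(A∩B) = 207/500
Equal ✓ → Independent

Yes, independent


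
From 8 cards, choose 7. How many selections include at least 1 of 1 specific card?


Complement: C(8,7) - C(7,7) = 8 - 1 = 7

7


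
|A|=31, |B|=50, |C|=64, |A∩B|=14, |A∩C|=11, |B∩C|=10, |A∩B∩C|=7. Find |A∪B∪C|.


|A∪B∪C| = 31+50+64-14-11-10+7 = 117

|A∪B∪C| = 117


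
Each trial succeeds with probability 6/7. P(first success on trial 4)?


Geometric: P(X=4) = (1-p)^(k-1)×p = (1/7)^3×6/7 = 6/2401

P(X=4) = 6/2401 ≈ 0.25%


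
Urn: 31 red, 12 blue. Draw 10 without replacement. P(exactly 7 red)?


Hypergeometric: C(31,7)×C(12,3)/C(43,10)
= 2629575×220/1917334783 = 44500500/147487291

P(X=7) = 44500500/147487291 ≈ 30.17%


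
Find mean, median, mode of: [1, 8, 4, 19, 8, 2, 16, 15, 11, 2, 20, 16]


Sorted: [1, 2, 2, 4, 8, 8, 11, 15, 16, 16, 19, 20]
Mean = 122/12 = 61/6
Median = 19/2
Freq: {1: 1, 8: 2, 4: 1, 19: 1, 2: 2, 16: 2, 15: 1, 11: 1, 20: 1}
Mode: [2, 8, 16]

Mean=61/6, Median=19/2, Mode=[2, 8, 16]


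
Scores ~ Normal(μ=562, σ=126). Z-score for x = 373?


z = (x - μ)/σ = (373 - 562)/126 = -1.5

z = -1.5


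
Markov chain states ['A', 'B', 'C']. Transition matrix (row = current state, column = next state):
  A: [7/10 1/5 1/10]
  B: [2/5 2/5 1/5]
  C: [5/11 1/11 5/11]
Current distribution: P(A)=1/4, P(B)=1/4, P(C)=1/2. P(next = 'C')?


P(next=C) = Σᵢ P(now=i)×P(i→C)
= 1/4×1/10 + 1/4×1/5 + 1/2×5/11
= 1/40 + 1/20 + 5/22 = 133/440

P = 133/440 ≈ 0.3023


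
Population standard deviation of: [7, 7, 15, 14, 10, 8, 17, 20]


Mean = 98/8 = 49/4
  (7-49/4)²=441/16
  (7-49/4)²=441/16
  (15-49/4)²=121/16
  (14-49/4)²=49/16
  (10-49/4)²=81/16
  (8-49/4)²=289/16
  (17-49/4)²=361/16
  (20-49/4)²=961/16
Σ(x-μ)² = 343/2
σ² = (343/2)/8 = 343/16

σ = √(343/16) ≈ 4.6301


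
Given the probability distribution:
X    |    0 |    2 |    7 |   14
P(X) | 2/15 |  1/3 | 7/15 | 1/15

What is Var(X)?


E[X] = 73/15
E[X²] = 559/15
Var(X) = E[X²] - (E[X])² = 559/15 - 5329/225 = 3056/225

Var(X) = 3056/225 ≈ 13.5822


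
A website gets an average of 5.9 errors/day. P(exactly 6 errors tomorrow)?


Poisson(λ=5.9): P(X=6) = e^(-λ)×λ^k/k!
= e^(-5.9) × 5.9^6 / 6!
≈ 0.002739444819 × 42180.533641 / 720 ≈ 0.160488

P(X=6) ≈ 0.160488 ≈ 16.05%


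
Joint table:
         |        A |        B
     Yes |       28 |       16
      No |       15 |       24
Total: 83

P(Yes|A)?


P(Yes|A) = 28/(28+15) = 28/43

P = 28/43 ≈ 65.12%


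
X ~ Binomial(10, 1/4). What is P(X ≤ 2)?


P(X ≤ 2) = Σ P(X=i) for i=0..2
P(X=0) = 59049/1048576
P(X=1) = 98415/524288
P(X=2) = 295245/1048576
Sum = 137781/262144

P(X ≤ 2) = 137781/262144 ≈ 52.56%


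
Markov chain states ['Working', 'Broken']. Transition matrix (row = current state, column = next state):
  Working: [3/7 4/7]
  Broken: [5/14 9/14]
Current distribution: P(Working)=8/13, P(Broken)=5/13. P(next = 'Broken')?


P(next=Broken) = Σᵢ P(now=i)×P(i→Broken)
= 8/13×4/7 + 5/13×9/14
= 32/91 + 45/182 = 109/182

P = 109/182 ≈ 0.5989


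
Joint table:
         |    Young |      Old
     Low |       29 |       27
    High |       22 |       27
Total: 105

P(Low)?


P(Low) = (29+27)/105 = 56/105 = 8/15

P(Low) = 8/15 ≈ 53.33%


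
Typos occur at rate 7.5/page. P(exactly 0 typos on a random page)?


Poisson(λ=7.5): P(X=0) = e^(-λ)×λ^k/k!
= e^(-7.5) × 7.5^0 / 0!
≈ 0.0005530843701 × 1 / 1 ≈ 0.000553

P(X=0) ≈ 0.000553 ≈ 0.06%


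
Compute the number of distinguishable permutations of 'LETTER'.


Letters: 6, freq: {'L': 1, 'E': 2, 'T': 2, 'R': 1}
6!/(1!×2!×2!×1!) = 720/4 = 180

180


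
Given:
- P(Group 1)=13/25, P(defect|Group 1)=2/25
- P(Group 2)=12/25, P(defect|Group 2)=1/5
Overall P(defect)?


P(B) = Σ P(B|Aᵢ)×P(Aᵢ)
  2/25×13/25 = 26/625
  1/5×12/25 = 12/125
Sum = 86/625

P(defect) = 86/625 ≈ 13.76%


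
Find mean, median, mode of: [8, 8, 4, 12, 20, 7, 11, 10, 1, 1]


Sorted: [1, 1, 4, 7, 8, 8, 10, 11, 12, 20]
Mean = 82/10 = 41/5
Median = 8
Freq: {8: 2, 4: 1, 12: 1, 20: 1, 7: 1, 11: 1, 10: 1, 1: 2}
Mode: [1, 8]

Mean=41/5, Median=8, Mode=[1, 8]


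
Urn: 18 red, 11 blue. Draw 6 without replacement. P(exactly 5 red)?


Hypergeometric: C(18,5)×C(11,1)/C(29,6)
= 8568×11/475020 = 374/1885

P(X=5) = 374/1885 ≈ 19.84%


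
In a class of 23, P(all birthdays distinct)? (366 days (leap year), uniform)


P(all different) = Π(366-i)/366 for i=0..22
= (366/366)×(365/366)×...×(344/366)
= 0.493677

P ≈ 0.4937 ≈ 49.37%


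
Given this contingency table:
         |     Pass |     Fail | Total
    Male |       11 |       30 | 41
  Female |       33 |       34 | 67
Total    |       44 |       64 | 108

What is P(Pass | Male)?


P(Pass | Male) = 11/(11+30) = 11/41

P(Pass|Male) = 11/41 ≈ 26.83%


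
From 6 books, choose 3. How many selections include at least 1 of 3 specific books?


Complement: C(6,3) - C(3,3) = 20 - 1 = 19

19


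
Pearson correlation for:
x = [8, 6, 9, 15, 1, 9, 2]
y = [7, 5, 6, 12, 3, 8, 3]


n=7, Σx=50, Σy=44, Σxy=401, Σx²=492, Σy²=336
r = (7×401 - 50×44)/√((7×492 - 50²)(7×336 - 44²))
= 607/√(944×416) = 607/√392704 ≈ 607/626.6610 ≈ 0.9686

r ≈ 0.9686


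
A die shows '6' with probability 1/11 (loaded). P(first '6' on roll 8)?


Geometric: P(X=8) = (1-p)^(k-1)×p = (10/11)^7×1/11 = 10000000/214358881

P(X=8) = 10000000/214358881 ≈ 4.67%


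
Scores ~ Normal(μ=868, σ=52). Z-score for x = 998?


z = (x - μ)/σ = (998 - 868)/52 = 2.5

z = 2.5


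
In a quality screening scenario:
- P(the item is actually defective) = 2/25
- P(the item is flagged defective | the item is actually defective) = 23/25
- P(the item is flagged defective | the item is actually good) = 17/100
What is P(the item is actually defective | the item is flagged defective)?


Using Bayes' theorem:
P(A|B) = P(B|A)·P(A) / P(B)

P(the item is flagged defective) = 23/25 × 2/25 + 17/100 × 23/25
= 46/625 + 391/2500 = 23/100

P(the item is actually defective|the item is flagged defective) = (46/625) / (23/100) = 8/25

P(the item is actually defective|the item is flagged defective) = 8/25 ≈ 32.00%


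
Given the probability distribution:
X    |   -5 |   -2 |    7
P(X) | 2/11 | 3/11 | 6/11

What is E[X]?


E[X] = Σ x·P(X=x)
= (-5)×(2/11) + (-2)×(3/11) + (7)×(6/11)
= 26/11

E[X] = 26/11


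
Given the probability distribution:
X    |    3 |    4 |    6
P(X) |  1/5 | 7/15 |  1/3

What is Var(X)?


E[X] = 67/15
E[X²] = 319/15
Var(X) = E[X²] - (E[X])² = 319/15 - 4489/225 = 296/225

Var(X) = 296/225 ≈ 1.3156


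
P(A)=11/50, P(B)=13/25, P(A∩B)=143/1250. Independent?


P(A)×P(B) = 143/1250
P(A∩B) = 143/1250
Equal ✓ → Independent

Yes, independent


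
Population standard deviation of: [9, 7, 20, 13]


Mean = 49/4
  (9-49/4)²=169/16
  (7-49/4)²=441/16
  (20-49/4)²=961/16
  (13-49/4)²=9/16
Σ(x-μ)² = 395/4
σ² = (395/4)/4 = 395/16

σ = √(395/16) ≈ 4.9687


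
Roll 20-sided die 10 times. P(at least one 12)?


P(no 12)^10 = (19/20)^10 = 6131066257801/10240000000000
P(≥1) = 1 - 6131066257801/10240000000000 = 4108933742199/10240000000000

P = 4108933742199/10240000000000 ≈ 40.13%


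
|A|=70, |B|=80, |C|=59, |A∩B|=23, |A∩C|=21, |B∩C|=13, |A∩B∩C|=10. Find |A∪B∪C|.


|A∪B∪C| = 70+80+59-23-21-13+10 = 162

|A∪B∪C| = 162


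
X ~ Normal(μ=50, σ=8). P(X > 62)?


z = (62-50)/8 = 1.5
P(X > 62) = 1 - P(Z ≤ 1.5) = 1 - 0.9332 = 0.0668

P(X > 62) ≈ 0.0668


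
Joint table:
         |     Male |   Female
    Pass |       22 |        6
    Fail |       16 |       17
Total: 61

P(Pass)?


P(Pass) = (22+6)/61 = 28/61

P(Pass) = 28/61 ≈ 45.90%


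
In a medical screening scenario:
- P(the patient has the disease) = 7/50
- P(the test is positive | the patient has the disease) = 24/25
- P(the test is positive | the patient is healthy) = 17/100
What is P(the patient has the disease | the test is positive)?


Using Bayes' theorem:
P(A|B) = P(B|A)·P(A) / P(B)

P(the test is positive) = 24/25 × 7/50 + 17/100 × 43/50
= 84/625 + 731/5000 = 1403/5000

P(the patient has the disease|the test is positive) = (84/625) / (1403/5000) = 672/1403

P(the patient has the disease|the test is positive) = 672/1403 ≈ 47.90%


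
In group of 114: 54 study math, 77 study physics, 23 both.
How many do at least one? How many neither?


|A∪B| = 54+77-23 = 108
Neither = 114-108 = 6

At least one: 108; Neither: 6


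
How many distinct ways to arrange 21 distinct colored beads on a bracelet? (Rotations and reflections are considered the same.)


Free circular arrangements: rotations and reflections both identified.
(n-1)!/2 = 20!/2 = 2432902008176640000/2 = 1216451004088320000

1216451004088320000


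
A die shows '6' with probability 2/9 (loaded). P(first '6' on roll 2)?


Geometric: P(X=2) = (1-p)^(k-1)×p = (7/9)^1×2/9 = 14/81

P(X=2) = 14/81 ≈ 17.28%


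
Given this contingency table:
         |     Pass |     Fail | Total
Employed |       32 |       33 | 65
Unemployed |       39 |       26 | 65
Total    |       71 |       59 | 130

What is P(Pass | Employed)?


P(Pass | Employed) = 32/(32+33) = 32/65

P(Pass|Employed) = 32/65 ≈ 49.23%


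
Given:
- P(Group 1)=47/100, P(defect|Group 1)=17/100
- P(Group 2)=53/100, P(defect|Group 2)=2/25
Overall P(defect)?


P(B) = Σ P(B|Aᵢ)×P(Aᵢ)
  17/100×47/100 = 799/10000
  2/25×53/100 = 53/1250
Sum = 1223/10000

P(defect) = 1223/10000 ≈ 12.23%


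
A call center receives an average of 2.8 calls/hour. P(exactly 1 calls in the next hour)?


Poisson(λ=2.8): P(X=1) = e^(-λ)×λ^k/k!
= e^(-2.8) × 2.8^1 / 1!
≈ 0.06081006263 × 2.8 / 1 ≈ 0.170268

P(X=1) ≈ 0.170268 ≈ 17.03%


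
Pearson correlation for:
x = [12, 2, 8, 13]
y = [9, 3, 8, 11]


n=4, Σx=35, Σy=31, Σxy=321, Σx²=381, Σy²=275
r = (4×321 - 35×31)/√((4×381 - 35²)(4×275 - 31²))
= 199/√(299×139) = 199/√41561 ≈ 199/203.8652 ≈ 0.9761

r ≈ 0.9761


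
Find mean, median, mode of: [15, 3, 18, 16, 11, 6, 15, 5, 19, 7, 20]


Sorted: [3, 5, 6, 7, 11, 15, 15, 16, 18, 19, 20]
Mean = 135/11
Median = 15
Freq: {15: 2, 3: 1, 18: 1, 16: 1, 11: 1, 6: 1, 5: 1, 19: 1, 7: 1, 20: 1}
Mode: [15]

Mean=135/11, Median=15, Mode=15


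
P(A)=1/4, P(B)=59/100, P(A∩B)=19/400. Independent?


P(A)×P(B) = 59/400
P(A∩B) = 19/400
Not equal → NOT independent

No, not independent


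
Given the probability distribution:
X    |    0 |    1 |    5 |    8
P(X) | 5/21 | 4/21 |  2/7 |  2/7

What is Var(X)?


E[X] = 82/21
E[X²] = 538/21
Var(X) = E[X²] - (E[X])² = 538/21 - 6724/441 = 4574/441

Var(X) = 4574/441 ≈ 10.3719


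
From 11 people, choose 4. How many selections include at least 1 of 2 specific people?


Complement: C(11,4) - C(9,4) = 330 - 126 = 204

204


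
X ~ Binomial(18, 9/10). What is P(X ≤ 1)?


P(X ≤ 1) = Σ P(X=i) for i=0..1
P(X=0) = 1/1000000000000000000
P(X=1) = 81/500000000000000000
Sum = 163/1000000000000000000

P(X ≤ 1) = 163/1000000000000000000 ≈ 0.00%


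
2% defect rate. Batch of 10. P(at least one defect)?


P(all good) = (49/50)^10 = 79792266297612001/97656250000000000
P(≥1 defect) = 17863983702387999/97656250000000000

P = 17863983702387999/97656250000000000 ≈ 18.29%


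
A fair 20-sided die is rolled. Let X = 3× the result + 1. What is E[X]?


E[die] = (1+20)/2 = 21/2
E[X] = 3×21/2 + 1 = 65/2

E[X] = 65/2


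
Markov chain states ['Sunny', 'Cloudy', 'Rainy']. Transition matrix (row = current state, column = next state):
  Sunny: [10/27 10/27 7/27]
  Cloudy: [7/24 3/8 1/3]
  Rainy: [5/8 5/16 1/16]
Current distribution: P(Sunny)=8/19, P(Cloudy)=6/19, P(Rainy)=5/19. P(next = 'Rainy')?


P(next=Rainy) = Σᵢ P(now=i)×P(i→Rainy)
= 8/19×7/27 + 6/19×1/3 + 5/19×1/16
= 56/513 + 2/19 + 5/304 = 1895/8208

P = 1895/8208 ≈ 0.2309


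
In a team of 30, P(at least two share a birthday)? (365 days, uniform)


P(all different) = Π(365-i)/365 for i=0..29
= 0.293684
P(match) = 1 - 0.293684 = 0.706316

P ≈ 0.7063 ≈ 70.63%


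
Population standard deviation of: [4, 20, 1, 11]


Mean = 36/4 = 9
  (4-9)²=25
  (20-9)²=121
  (1-9)²=64
  (11-9)²=4
Σ(x-μ)² = 214
σ² = 214/4 = 107/2

σ = √(107/2) ≈ 7.3144


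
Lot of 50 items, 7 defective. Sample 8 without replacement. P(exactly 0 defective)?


Hypergeometric: C(7,0)×C(43,8)/C(50,8)
= 1×145008513/536878650 = 1124097/4161850

P(X=0) = 1124097/4161850 ≈ 27.01%


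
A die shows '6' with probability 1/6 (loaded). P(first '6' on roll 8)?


Geometric: P(X=8) = (1-p)^(k-1)×p = (5/6)^7×1/6 = 78125/1679616

P(X=8) = 78125/1679616 ≈ 4.65%


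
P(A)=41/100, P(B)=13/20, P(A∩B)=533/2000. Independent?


P(A)×P(B) = 533/2000
P(A∩B) = 533/2000
Equal ✓ → Independent

Yes, independent


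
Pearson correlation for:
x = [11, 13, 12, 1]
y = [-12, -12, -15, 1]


n=4, Σx=37, Σy=-38, Σxy=-467, Σx²=435, Σy²=514
r = (4×(-467) - 37×(-38))/√((4×435 - 37²)(4×514 - (-38)²))
= -462/√(371×612) = -462/√227052 ≈ -462/476.4997 ≈ -0.9696

r ≈ -0.9696


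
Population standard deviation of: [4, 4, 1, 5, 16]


Mean = 30/5 = 6
  (4-6)²=4
  (4-6)²=4
  (1-6)²=25
  (5-6)²=1
  (16-6)²=100
Σ(x-μ)² = 134
σ² = 134/5

σ = √(134/5) ≈ 5.1769


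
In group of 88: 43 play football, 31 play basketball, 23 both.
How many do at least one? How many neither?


|A∪B| = 43+31-23 = 51
Neither = 88-51 = 37

At least one: 51; Neither: 37


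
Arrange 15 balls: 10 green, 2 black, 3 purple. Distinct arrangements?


15!/(10!×2!×3!) = 30030

30030


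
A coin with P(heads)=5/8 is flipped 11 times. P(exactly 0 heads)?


Binomial: P(X=0) = C(11,0)×p^0×(1-p)^11
= 1 × 1 × 177147/8589934592 = 177147/8589934592

P(X=0) = 177147/8589934592 ≈ 0.00%


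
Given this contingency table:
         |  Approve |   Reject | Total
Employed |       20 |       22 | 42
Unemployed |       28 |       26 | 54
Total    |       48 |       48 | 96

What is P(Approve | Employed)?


P(Approve | Employed) = 20/(20+22) = 20/42 = 10/21

P(Approve|Employed) = 10/21 ≈ 47.62%


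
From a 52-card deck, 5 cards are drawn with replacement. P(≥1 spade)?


P(not a spade) = 39/52 = 3/4
P(none in 5 draws) = (3/4)^5 = 243/1024
P(≥1 spade) = 1 - 243/1024 = 781/1024

P = 781/1024 ≈ 76.27%


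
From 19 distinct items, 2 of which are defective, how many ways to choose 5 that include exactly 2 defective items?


Choose 2 of the 2 defective items and 3 of the other 17 items:
C(2,2)×C(17,3) = 1×680 = 680

680


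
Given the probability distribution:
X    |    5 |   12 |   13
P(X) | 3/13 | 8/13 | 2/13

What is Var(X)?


E[X] = 137/13
E[X²] = 1565/13
Var(X) = E[X²] - (E[X])² = 1565/13 - 18769/169 = 1576/169

Var(X) = 1576/169 ≈ 9.3254


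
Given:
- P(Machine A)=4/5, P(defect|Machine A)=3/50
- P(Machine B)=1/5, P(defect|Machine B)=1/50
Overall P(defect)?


P(B) = Σ P(B|Aᵢ)×P(Aᵢ)
  3/50×4/5 = 6/125
  1/50×1/5 = 1/250
Sum = 13/250

P(defect) = 13/250 ≈ 5.20%


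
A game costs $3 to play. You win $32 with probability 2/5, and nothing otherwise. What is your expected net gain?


E[gain] = (32-3)×2/5 + (-3)×3/5
= 58/5 - 9/5 = 49/5

Expected net gain = $49/5 ≈ $9.80


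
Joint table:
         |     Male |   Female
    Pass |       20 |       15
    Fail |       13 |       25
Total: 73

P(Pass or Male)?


P(Pass∨Male) = P(Pass) + P(Male) - P(Pass∧Male)
= (35 + 33 - 20)/73 = 48/73

P = 48/73 ≈ 65.75%


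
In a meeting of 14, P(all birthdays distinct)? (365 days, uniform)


P(all different) = Π(365-i)/365 for i=0..13
= (365/365)×(364/365)×...×(352/365)
= 0.776897

P ≈ 0.7769 ≈ 77.69%


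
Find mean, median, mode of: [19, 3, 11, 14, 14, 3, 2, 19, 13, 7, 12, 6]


Sorted: [2, 3, 3, 6, 7, 11, 12, 13, 14, 14, 19, 19]
Mean = 123/12 = 41/4
Median = 23/2
Freq: {19: 2, 3: 2, 11: 1, 14: 2, 2: 1, 13: 1, 7: 1, 12: 1, 6: 1}
Mode: [3, 14, 19]

Mean=41/4, Median=23/2, Mode=[3, 14, 19]


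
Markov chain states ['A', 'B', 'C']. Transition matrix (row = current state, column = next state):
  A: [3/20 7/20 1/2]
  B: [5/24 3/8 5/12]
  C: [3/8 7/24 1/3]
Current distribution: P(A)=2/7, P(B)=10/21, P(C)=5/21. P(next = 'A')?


P(next=A) = Σᵢ P(now=i)×P(i→A)
= 2/7×3/20 + 10/21×5/24 + 5/21×3/8
= 3/70 + 25/252 + 5/56 = 583/2520

P = 583/2520 ≈ 0.2313


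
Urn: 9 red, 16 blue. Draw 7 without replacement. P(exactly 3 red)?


Hypergeometric: C(9,3)×C(16,4)/C(25,7)
= 84×1820/480700 = 7644/24035

P(X=3) = 7644/24035 ≈ 31.80%


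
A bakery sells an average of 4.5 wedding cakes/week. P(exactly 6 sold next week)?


Poisson(λ=4.5): P(X=6) = e^(-λ)×λ^k/k!
= e^(-4.5) × 4.5^6 / 6!
≈ 0.01110899654 × 8303.765625 / 720 ≈ 0.128120

P(X=6) ≈ 0.128120 ≈ 12.81%


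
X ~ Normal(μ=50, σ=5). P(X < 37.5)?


z = (37.5-50)/5 = -2.5
P(Z < -2.5) = 0.0062

P(X < 37.5) ≈ 0.0062


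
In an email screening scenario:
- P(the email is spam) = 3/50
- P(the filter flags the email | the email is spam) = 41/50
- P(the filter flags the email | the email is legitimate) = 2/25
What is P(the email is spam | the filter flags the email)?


Using Bayes' theorem:
P(A|B) = P(B|A)·P(A) / P(B)

P(the filter flags the email) = 41/50 × 3/50 + 2/25 × 47/50
= 123/2500 + 47/625 = 311/2500

P(the email is spam|the filter flags the email) = (123/2500) / (311/2500) = 123/311

P(the email is spam|the filter flags the email) = 123/311 ≈ 39.55%


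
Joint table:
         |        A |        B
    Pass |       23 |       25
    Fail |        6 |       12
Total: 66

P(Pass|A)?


P(Pass|A) = 23/(23+6) = 23/29

P = 23/29 ≈ 79.31%


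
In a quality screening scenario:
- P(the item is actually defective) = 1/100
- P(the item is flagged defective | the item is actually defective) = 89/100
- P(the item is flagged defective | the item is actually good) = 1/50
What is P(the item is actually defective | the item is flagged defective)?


Using Bayes' theorem:
P(A|B) = P(B|A)·P(A) / P(B)

P(the item is flagged defective) = 89/100 × 1/100 + 1/50 × 99/100
= 89/10000 + 99/5000 = 287/10000

P(the item is actually defective|the item is flagged defective) = (89/10000) / (287/10000) = 89/287

P(the item is actually defective|the item is flagged defective) = 89/287 ≈ 31.01%


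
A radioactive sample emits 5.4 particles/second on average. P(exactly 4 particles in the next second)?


Poisson(λ=5.4): P(X=4) = e^(-λ)×λ^k/k!
= e^(-5.4) × 5.4^4 / 4!
≈ 0.004516580943 × 850.3056 / 24 ≈ 0.160020

P(X=4) ≈ 0.160020 ≈ 16.00%


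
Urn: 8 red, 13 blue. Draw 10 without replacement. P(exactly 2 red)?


Hypergeometric: C(8,2)×C(13,8)/C(21,10)
= 28×1287/352716 = 33/323

P(X=2) = 33/323 ≈ 10.22%


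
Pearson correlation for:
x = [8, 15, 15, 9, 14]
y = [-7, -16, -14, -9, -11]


n=5, Σx=61, Σy=-57, Σxy=-741, Σx²=791, Σy²=703
r = (5×(-741) - 61×(-57))/√((5×791 - 61²)(5×703 - (-57)²))
= -228/√(234×266) = -228/√62244 ≈ -228/249.4875 ≈ -0.9139

r ≈ -0.9139


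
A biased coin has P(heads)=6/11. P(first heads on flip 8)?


Geometric: P(X=8) = (1-p)^(k-1)×p = (5/11)^7×6/11 = 468750/214358881

P(X=8) = 468750/214358881 ≈ 0.22%


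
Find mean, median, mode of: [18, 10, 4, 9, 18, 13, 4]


Sorted: [4, 4, 9, 10, 13, 18, 18]
Mean = 76/7
Median = 10
Freq: {18: 2, 10: 1, 4: 2, 9: 1, 13: 1}
Mode: [4, 18]

Mean=76/7, Median=10, Mode=[4, 18]


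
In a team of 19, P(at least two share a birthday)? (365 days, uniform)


P(all different) = Π(365-i)/365 for i=0..18
= 0.620881
P(match) = 1 - 0.620881 = 0.379119

P ≈ 0.3791 ≈ 37.91%


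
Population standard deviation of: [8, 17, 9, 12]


Mean = 46/4 = 23/2
  (8-23/2)²=49/4
  (17-23/2)²=121/4
  (9-23/2)²=25/4
  (12-23/2)²=1/4
Σ(x-μ)² = 49
σ² = 49/4

σ = √(49/4) ≈ 3.5000


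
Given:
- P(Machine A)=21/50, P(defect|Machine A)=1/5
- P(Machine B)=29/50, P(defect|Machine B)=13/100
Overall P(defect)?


P(B) = Σ P(B|Aᵢ)×P(Aᵢ)
  1/5×21/50 = 21/250
  13/100×29/50 = 377/5000
Sum = 797/5000

P(defect) = 797/5000 ≈ 15.94%


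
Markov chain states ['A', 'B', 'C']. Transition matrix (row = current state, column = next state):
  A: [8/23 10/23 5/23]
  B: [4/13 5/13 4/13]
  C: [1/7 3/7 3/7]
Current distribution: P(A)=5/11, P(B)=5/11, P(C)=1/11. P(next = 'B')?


P(next=B) = Σᵢ P(now=i)×P(i→B)
= 5/11×10/23 + 5/11×5/13 + 1/11×3/7
= 50/253 + 25/143 + 3/77 = 9472/23023

P = 9472/23023 ≈ 0.4114


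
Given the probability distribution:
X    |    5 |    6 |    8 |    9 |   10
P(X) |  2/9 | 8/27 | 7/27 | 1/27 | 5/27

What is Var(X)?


E[X] = 193/27
E[X²] = 163/3
Var(X) = E[X²] - (E[X])² = 163/3 - 37249/729 = 2360/729

Var(X) = 2360/729 ≈ 3.2373


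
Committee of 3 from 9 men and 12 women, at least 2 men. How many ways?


Count by #men:
  2M,1W: C(9,2)×C(12,1)=432
  3M,0W: C(9,3)×C(12,0)=84
Total = 516

516


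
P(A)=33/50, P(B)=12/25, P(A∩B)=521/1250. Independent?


P(A)×P(B) = 198/625
P(A∩B) = 521/1250
Not equal → NOT independent

No, not independent


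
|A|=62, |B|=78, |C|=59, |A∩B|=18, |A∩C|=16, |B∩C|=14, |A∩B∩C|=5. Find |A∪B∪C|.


|A∪B∪C| = 62+78+59-18-16-14+5 = 156

|A∪B∪C| = 156


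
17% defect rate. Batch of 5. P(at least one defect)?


P(all good) = (83/100)^5 = 3939040643/10000000000
P(≥1 defect) = 6060959357/10000000000

P = 6060959357/10000000000 ≈ 60.61%


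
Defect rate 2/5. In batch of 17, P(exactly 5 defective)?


Binomial: P(X=5) = C(17,5)×p^5×(1-p)^12
= 6188 × 32/3125 × 531441/244140625 = 105233821056/762939453125

P(X=5) = 105233821056/762939453125 ≈ 13.79%
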